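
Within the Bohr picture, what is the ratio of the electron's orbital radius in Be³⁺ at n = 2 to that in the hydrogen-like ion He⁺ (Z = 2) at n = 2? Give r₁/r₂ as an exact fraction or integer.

1/2

r ∝ Z^-1 · n^2
r₁/r₂ = (4/2)^-1 · (2/2)^2 = 1/2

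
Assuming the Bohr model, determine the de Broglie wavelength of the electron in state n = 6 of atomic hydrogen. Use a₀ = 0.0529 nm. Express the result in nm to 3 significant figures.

The Bohr quantisation condition is nλ = 2πr_n.
r_n = n²a₀/Z = 1.90 nm
λ = 2πr_n/n = 2π·1.90/6 = 1.99 nm

1.99 nm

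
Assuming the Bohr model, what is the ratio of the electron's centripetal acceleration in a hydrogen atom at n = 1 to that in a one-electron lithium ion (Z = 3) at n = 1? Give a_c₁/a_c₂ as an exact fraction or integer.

1/27

a_c ∝ Z^3 · n^-4
a_c₁/a_c₂ = (1/3)^3 · (1/1)^-4 = 1/27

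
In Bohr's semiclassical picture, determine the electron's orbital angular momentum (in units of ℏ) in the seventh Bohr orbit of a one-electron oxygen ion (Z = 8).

7

L_n = nℏ, so L/ℏ = n = 7.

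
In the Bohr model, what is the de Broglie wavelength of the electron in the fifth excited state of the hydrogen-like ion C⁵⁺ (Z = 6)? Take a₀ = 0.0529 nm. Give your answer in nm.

0.332 nm

The Bohr quantisation condition is nλ = 2πr_n.
r_n = n²a₀/Z = 0.317 nm
λ = 2πr_n/n = 2π·0.317/6 = 0.332 nm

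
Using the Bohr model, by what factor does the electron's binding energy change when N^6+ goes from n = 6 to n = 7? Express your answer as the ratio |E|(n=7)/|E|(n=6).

36/49

|E| ∝ Z^2 · n^-2; with Z fixed, |E| ∝ n^-2.
|E|(n=7)/|E|(n=6) = (7/6)^-2 = 36/49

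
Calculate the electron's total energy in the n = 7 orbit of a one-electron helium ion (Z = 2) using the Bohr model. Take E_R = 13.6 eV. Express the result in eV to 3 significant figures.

E_n = −E_R·Z²/n² = −13.6 × 2²/7² = -1.11 eV

-1.11 eV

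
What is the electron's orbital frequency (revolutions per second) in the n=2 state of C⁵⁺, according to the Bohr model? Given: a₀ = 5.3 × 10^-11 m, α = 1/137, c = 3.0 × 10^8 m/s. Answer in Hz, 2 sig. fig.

r = n²a₀/Z = 3.5 × 10^-11 m, v = Zαc/n = 6.6 × 10^6 m/s
f = v/(2πr) = 3.0 × 10^16 Hz

3.0 × 10^16 Hz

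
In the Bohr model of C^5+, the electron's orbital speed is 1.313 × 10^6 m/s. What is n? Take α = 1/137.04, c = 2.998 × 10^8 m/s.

10

v_n = Zαc/n ⇒ n = Zαc/v = 6 × 0.007297 × 2.998 × 10^8 / 1.313 × 10^6 ≈ 10.00
n = 10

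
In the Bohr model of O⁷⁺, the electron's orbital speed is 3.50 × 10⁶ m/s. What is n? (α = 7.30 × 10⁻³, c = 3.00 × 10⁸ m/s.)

5

v_n = Zαc/n ⇒ n = Zαc/v = 8 × 0.00730 × 3.00 × 10⁸ / 3.50 × 10⁶ ≈ 5.01
n = 5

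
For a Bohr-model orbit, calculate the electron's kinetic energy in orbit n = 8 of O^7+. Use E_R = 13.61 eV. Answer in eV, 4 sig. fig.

For a Coulomb orbit the virial theorem gives K = −E_n.
E_n = −E_R·Z²/n², so K = E_R·Z²/n² = 13.61 × 8²/8² = 13.61 eV

13.61 eV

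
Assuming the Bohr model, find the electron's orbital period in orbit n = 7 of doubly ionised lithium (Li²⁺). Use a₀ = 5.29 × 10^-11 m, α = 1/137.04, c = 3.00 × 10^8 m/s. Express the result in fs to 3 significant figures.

r = n²a₀/Z = 7²·5.29 × 10^-11/3 = 8.64 × 10^-10 m
v = Zαc/n = 3·0.00730·3.00 × 10^8/7 = 9.38 × 10^5 m/s
T = 2πr/v = 5.79 × 10^-15 s = 5.79 fs

5.79 fs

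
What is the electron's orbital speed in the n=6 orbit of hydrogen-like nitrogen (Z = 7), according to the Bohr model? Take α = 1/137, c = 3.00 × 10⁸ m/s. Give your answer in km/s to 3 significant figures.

2550 km/s

v_n = Zαc/n = 7 × 0.00730 × 3.00 × 10⁸ / 6
    = 2550 km/s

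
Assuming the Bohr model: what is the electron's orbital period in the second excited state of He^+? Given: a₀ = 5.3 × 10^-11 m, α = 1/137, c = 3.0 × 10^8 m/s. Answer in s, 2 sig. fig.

1.0 × 10^-15 s

r = n²a₀/Z = 3²·5.3 × 10^-11/2 = 2.4 × 10^-10 m
v = Zαc/n = 2·0.0073·3.0 × 10^8/3 = 1.5 × 10^6 m/s
T = 2πr/v = 1.0 × 10^-15 s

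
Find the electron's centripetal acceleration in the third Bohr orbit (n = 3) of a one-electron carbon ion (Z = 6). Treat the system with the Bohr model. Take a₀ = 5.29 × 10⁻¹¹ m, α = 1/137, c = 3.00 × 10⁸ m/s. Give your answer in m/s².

2.42 × 10²³ m/s²

r = n²a₀/Z = 7.94 × 10⁻¹¹ m, v = Zαc/n = 4.38 × 10⁶ m/s
a = v²/r = (4.38 × 10⁶)² / 7.94 × 10⁻¹¹ = 2.42 × 10²³ m/s²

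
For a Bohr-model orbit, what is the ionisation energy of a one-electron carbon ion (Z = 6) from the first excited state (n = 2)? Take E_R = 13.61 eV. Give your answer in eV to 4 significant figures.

122.5 eV

E_n = −E_R·Z²/n² = −13.61 × 6²/2² eV = -122.5 eV
Ionisation energy = −E_n = 122.5 eV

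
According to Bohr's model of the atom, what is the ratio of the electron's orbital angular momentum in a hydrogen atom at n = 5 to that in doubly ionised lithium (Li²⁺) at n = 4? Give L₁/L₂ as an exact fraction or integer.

5/4

L = nℏ is independent of Z.
L₁/L₂ = n₁/n₂ = 5/4 = 5/4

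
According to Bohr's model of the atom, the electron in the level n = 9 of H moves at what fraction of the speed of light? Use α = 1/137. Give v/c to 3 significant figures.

v_n = Zαc/n, so v/c = Zα/n = 1 × 0.00730 / 9 = 0.000811

0.000811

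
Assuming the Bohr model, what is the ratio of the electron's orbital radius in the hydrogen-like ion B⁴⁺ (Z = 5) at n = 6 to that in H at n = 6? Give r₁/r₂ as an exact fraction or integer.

1/5

r ∝ Z^-1 · n^2
r₁/r₂ = (5/1)^-1 · (6/6)^2 = 1/5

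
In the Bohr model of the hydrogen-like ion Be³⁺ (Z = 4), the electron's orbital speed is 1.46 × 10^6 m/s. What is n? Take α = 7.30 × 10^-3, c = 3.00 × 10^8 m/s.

6

v_n = Zαc/n ⇒ n = Zαc/v = 4 × 0.00730 × 3.00 × 10^8 / 1.46 × 10^6 ≈ 6.00
n = 6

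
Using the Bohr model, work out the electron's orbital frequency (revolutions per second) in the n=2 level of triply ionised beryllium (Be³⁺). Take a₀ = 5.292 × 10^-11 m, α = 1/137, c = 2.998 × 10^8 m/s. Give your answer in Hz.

r = n²a₀/Z = 5.292 × 10^-11 m, v = Zαc/n = 4.377 × 10^6 m/s
f = v/(2πr) = 1.316 × 10^16 Hz

1.316 × 10^16 Hz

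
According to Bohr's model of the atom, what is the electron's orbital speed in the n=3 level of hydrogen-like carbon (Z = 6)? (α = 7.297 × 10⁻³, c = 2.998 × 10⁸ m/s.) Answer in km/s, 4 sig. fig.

v_n = Zαc/n = 6 × 0.007297 × 2.998 × 10⁸ / 3
    = 4375 km/s

4375 km/s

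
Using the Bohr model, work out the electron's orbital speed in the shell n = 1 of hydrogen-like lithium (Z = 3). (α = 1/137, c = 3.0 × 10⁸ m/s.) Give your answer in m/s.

6.6 × 10⁶ m/s

v_n = Zαc/n = 3 × 0.0073 × 3.0 × 10⁸ / 1
    = 6.6 × 10⁶ m/s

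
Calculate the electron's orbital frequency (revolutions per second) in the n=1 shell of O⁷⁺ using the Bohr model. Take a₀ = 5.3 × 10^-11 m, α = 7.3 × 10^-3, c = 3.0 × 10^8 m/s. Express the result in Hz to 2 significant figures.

4.2 × 10^17 Hz

r = n²a₀/Z = 6.6 × 10^-12 m, v = Zαc/n = 1.8 × 10^7 m/s
f = v/(2πr) = 4.2 × 10^17 Hz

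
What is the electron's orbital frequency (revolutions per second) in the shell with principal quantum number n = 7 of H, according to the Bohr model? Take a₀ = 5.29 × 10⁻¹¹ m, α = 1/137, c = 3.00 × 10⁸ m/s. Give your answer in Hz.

r = n²a₀/Z = 2.59 × 10⁻⁹ m, v = Zαc/n = 3.13 × 10⁵ m/s
f = v/(2πr) = 1.92 × 10¹³ Hz

1.92 × 10¹³ Hz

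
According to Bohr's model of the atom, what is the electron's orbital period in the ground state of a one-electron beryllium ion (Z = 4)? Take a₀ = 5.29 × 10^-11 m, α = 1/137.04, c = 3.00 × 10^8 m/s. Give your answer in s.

r = n²a₀/Z = 1²·5.29 × 10^-11/4 = 1.32 × 10^-11 m
v = Zαc/n = 4·0.00730·3.00 × 10^8/1 = 8.76 × 10^6 m/s
T = 2πr/v = 9.49 × 10^-18 s

9.49 × 10^-18 s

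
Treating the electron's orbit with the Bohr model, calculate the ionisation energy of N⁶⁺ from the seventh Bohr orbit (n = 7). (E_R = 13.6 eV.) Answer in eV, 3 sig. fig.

E_n = −E_R·Z²/n² = −13.6 × 7²/7² eV = -13.6 eV
Ionisation energy = −E_n = 13.6 eV

13.6 eV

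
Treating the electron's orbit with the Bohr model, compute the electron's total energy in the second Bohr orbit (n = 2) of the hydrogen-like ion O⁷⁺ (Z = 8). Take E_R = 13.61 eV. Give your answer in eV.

E_n = −E_R·Z²/n² = −13.61 × 8²/2² = -217.8 eV

-217.8 eV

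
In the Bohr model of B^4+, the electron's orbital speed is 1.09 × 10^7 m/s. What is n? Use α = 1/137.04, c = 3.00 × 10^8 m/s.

v_n = Zαc/n ⇒ n = Zαc/v = 5 × 0.00730 × 3.00 × 10^8 / 1.09 × 10^7 ≈ 1.00
n = 1

1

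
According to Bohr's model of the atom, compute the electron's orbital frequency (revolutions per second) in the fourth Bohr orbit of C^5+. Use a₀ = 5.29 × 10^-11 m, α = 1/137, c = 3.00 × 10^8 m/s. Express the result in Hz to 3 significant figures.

r = n²a₀/Z = 1.41 × 10^-10 m, v = Zαc/n = 3.28 × 10^6 m/s
f = v/(2πr) = 3.71 × 10^15 Hz

3.71 × 10^15 Hz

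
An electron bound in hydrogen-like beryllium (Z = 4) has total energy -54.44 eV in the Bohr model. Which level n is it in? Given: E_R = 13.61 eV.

E_n = −E_R Z²/n² ⇒ n² = E_R Z²/(−E_n) = 13.61 × 4² / 54.44 ≈ 4.00
n = 2

2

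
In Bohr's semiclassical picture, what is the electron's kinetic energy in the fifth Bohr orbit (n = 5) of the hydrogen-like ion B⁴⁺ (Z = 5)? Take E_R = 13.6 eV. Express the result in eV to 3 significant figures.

For a Coulomb orbit the virial theorem gives K = −E_n.
E_n = −E_R·Z²/n², so K = E_R·Z²/n² = 13.6 × 5²/5² = 13.6 eV

13.6 eV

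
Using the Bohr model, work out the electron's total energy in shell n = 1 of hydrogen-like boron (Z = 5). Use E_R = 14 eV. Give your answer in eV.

-350 eV

E_n = −E_R·Z²/n² = −14 × 5²/1² = -350 eV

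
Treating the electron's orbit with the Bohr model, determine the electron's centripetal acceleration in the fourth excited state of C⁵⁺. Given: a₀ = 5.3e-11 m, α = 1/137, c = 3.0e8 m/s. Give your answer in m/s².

3.1e22 m/s²

r = n²a₀/Z = 2.2e-10 m, v = Zαc/n = 2.6e6 m/s
a = v²/r = (2.6e6)² / 2.2e-10 = 3.1e22 m/s²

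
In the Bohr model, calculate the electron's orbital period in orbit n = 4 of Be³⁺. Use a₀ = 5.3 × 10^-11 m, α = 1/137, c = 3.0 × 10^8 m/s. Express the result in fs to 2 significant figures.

0.61 fs

r = n²a₀/Z = 4²·5.3 × 10^-11/4 = 2.1 × 10^-10 m
v = Zαc/n = 4·0.0073·3.0 × 10^8/4 = 2.2 × 10^6 m/s
T = 2πr/v = 6.1 × 10^-16 s = 0.61 fs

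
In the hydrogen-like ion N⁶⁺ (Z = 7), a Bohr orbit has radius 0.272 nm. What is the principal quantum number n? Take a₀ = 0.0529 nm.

r_n = n²a₀/Z ⇒ n² = rZ/a₀ = 0.272 × 7 / 0.0529 ≈ 35.99
n = 6

6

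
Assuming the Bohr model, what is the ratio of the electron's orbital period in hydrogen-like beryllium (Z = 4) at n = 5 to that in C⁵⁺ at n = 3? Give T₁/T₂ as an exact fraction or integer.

125/12

T ∝ Z^-2 · n^3
T₁/T₂ = (4/6)^-2 · (5/3)^3 = 125/12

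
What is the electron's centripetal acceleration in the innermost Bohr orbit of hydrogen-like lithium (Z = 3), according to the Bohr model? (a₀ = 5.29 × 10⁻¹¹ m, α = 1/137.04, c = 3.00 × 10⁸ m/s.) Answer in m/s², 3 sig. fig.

2.45 × 10²⁴ m/s²

r = n²a₀/Z = 1.76 × 10⁻¹¹ m, v = Zαc/n = 6.57 × 10⁶ m/s
a = v²/r = (6.57 × 10⁶)² / 1.76 × 10⁻¹¹ = 2.45 × 10²⁴ m/s²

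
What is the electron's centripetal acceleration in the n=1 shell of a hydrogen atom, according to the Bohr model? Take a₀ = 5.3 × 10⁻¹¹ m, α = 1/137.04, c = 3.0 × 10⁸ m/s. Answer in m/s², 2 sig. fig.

r = n²a₀/Z = 5.3 × 10⁻¹¹ m, v = Zαc/n = 2.2 × 10⁶ m/s
a = v²/r = (2.2 × 10⁶)² / 5.3 × 10⁻¹¹ = 9.0 × 10²² m/s²

9.0 × 10²² m/s²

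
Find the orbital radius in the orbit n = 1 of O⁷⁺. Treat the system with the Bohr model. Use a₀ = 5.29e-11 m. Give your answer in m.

6.61e-12 m

r_n = n²a₀/Z = 1² × 5.29e-11 / 8
    = 1 × 5.29e-11 / 8 = 6.61e-12 m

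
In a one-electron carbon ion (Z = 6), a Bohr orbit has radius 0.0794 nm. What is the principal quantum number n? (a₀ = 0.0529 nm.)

3

r_n = n²a₀/Z ⇒ n² = rZ/a₀ = 0.0794 × 6 / 0.0529 ≈ 9.01
n = 3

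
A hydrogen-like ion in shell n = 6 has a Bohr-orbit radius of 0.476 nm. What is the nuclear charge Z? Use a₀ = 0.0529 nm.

r_n = n²a₀/Z ⇒ Z = n²a₀/r = 6² × 0.0529 / 0.476 ≈ 4.00
Z = 4

4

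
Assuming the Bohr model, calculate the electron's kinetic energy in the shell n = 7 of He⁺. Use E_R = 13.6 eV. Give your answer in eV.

1.11 eV

For a Coulomb orbit the virial theorem gives K = −E_n.
E_n = −E_R·Z²/n², so K = E_R·Z²/n² = 13.6 × 2²/7² = 1.11 eV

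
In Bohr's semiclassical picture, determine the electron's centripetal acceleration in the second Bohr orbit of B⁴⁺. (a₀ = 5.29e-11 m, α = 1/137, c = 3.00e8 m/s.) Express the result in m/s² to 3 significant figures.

7.08e23 m/s²

r = n²a₀/Z = 4.23e-11 m, v = Zαc/n = 5.47e6 m/s
a = v²/r = (5.47e6)² / 4.23e-11 = 7.08e23 m/s²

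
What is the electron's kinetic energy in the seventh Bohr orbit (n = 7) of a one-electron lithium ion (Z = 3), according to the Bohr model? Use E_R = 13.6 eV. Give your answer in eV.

For a Coulomb orbit the virial theorem gives K = −E_n.
E_n = −E_R·Z²/n², so K = E_R·Z²/n² = 13.6 × 3²/7² = 2.50 eV

2.50 eV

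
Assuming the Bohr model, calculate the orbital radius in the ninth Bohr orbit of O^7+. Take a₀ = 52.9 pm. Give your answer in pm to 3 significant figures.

r_n = n²a₀/Z = 9² × 52.9 / 8
    = 81 × 52.9 / 8 = 536 pm

536 pm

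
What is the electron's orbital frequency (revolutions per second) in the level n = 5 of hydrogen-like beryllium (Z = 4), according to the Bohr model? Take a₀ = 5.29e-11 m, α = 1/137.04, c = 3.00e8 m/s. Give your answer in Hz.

r = n²a₀/Z = 3.31e-10 m, v = Zαc/n = 1.75e6 m/s
f = v/(2πr) = 8.43e14 Hz

8.43e14 Hz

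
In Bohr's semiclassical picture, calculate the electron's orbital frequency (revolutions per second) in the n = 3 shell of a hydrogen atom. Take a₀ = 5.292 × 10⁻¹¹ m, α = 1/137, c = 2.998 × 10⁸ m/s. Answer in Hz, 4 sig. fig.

2.438 × 10¹⁴ Hz

r = n²a₀/Z = 4.763 × 10⁻¹⁰ m, v = Zαc/n = 7.294 × 10⁵ m/s
f = v/(2πr) = 2.438 × 10¹⁴ Hz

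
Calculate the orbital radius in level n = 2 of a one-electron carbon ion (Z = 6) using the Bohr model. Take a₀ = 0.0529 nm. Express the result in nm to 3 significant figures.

r_n = n²a₀/Z = 2² × 0.0529 / 6
    = 4 × 0.0529 / 6 = 0.0353 nm

0.0353 nm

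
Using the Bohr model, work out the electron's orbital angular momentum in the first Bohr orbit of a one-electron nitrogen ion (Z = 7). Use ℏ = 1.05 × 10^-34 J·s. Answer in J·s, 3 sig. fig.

1.05 × 10^-34 J·s

L_n = nℏ = 1 × 1.05 × 10^-34 = 1.05 × 10^-34 J·s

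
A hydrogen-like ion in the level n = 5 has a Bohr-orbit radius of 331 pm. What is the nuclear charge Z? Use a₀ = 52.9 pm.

4

r_n = n²a₀/Z ⇒ Z = n²a₀/r = 5² × 52.9 / 331 ≈ 4.00
Z = 4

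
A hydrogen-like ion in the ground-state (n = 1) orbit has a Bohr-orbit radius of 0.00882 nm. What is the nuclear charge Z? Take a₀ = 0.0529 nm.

6

r_n = n²a₀/Z ⇒ Z = n²a₀/r = 1² × 0.0529 / 0.00882 ≈ 6.00
Z = 6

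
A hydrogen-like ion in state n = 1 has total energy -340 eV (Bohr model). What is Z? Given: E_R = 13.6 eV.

E_n = −E_R Z²/n² ⇒ Z² = −E_n n²/E_R = 340 × 1² / 13.6 ≈ 25.00
Z = 5

5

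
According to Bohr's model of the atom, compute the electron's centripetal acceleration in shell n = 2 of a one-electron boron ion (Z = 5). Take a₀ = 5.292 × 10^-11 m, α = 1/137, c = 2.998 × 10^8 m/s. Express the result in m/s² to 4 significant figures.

r = n²a₀/Z = 4.234 × 10^-11 m, v = Zαc/n = 5.471 × 10^6 m/s
a = v²/r = (5.471 × 10^6)² / 4.234 × 10^-11 = 7.070 × 10^23 m/s²

7.070 × 10^23 m/s²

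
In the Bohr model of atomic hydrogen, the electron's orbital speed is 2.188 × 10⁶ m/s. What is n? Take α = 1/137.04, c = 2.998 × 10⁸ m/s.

v_n = Zαc/n ⇒ n = Zαc/v = 1 × 0.007297 × 2.998 × 10⁸ / 2.188 × 10⁶ ≈ 1.00
n = 1

1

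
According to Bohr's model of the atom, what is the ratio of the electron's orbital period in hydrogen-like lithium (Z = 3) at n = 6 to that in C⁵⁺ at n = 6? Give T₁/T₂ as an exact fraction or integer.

4

T ∝ Z^-2 · n^3
T₁/T₂ = (3/6)^-2 · (6/6)^3 = 4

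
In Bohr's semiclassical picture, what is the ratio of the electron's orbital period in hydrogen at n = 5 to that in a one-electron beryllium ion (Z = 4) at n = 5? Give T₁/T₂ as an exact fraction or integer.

T ∝ Z^-2 · n^3
T₁/T₂ = (1/4)^-2 · (5/5)^3 = 16

16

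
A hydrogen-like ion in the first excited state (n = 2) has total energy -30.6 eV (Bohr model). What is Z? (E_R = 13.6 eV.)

3

E_n = −E_R Z²/n² ⇒ Z² = −E_n n²/E_R = 30.6 × 2² / 13.6 ≈ 9.00
Z = 3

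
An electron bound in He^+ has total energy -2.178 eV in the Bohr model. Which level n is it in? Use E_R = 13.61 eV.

5

E_n = −E_R Z²/n² ⇒ n² = E_R Z²/(−E_n) = 13.61 × 2² / 2.178 ≈ 25.00
n = 5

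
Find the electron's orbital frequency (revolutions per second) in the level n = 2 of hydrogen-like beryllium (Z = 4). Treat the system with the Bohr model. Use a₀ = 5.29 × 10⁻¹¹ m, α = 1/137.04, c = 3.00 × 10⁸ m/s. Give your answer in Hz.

r = n²a₀/Z = 5.29 × 10⁻¹¹ m, v = Zαc/n = 4.38 × 10⁶ m/s
f = v/(2πr) = 1.32 × 10¹⁶ Hz

1.32 × 10¹⁶ Hz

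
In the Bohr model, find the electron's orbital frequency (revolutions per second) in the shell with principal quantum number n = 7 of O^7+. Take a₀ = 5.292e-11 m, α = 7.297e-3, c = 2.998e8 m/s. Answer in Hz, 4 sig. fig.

r = n²a₀/Z = 3.241e-10 m, v = Zαc/n = 2.500e6 m/s
f = v/(2πr) = 1.228e15 Hz

1.228e15 Hz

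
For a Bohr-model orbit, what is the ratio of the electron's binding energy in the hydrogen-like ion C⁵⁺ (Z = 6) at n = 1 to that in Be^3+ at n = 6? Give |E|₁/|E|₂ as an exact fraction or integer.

|E| ∝ Z^2 · n^-2
|E|₁/|E|₂ = (6/4)^2 · (1/6)^-2 = 81

81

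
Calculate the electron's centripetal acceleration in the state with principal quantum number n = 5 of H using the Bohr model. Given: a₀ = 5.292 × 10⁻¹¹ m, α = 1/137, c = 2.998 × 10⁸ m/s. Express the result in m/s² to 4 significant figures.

1.448 × 10²⁰ m/s²

r = n²a₀/Z = 1.323 × 10⁻⁹ m, v = Zαc/n = 4.377 × 10⁵ m/s
a = v²/r = (4.377 × 10⁵)² / 1.323 × 10⁻⁹ = 1.448 × 10²⁰ m/s²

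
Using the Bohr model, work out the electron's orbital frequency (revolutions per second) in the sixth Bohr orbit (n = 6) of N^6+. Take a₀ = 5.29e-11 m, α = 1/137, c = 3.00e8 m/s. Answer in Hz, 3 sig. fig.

1.49e15 Hz

r = n²a₀/Z = 2.72e-10 m, v = Zαc/n = 2.55e6 m/s
f = v/(2πr) = 1.49e15 Hz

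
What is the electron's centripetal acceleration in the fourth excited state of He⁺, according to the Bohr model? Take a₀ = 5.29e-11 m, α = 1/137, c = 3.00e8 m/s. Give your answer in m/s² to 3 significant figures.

1.16e21 m/s²

r = n²a₀/Z = 6.61e-10 m, v = Zαc/n = 8.76e5 m/s
a = v²/r = (8.76e5)² / 6.61e-10 = 1.16e21 m/s²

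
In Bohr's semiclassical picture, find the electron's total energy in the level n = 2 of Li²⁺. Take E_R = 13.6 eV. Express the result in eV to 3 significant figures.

-30.6 eV

E_n = −E_R·Z²/n² = −13.6 × 3²/2² = -30.6 eV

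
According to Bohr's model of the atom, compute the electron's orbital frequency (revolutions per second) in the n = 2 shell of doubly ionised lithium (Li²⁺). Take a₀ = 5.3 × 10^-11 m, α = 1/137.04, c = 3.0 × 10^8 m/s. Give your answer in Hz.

r = n²a₀/Z = 7.1 × 10^-11 m, v = Zαc/n = 3.3 × 10^6 m/s
f = v/(2πr) = 7.4 × 10^15 Hz

7.4 × 10^15 Hz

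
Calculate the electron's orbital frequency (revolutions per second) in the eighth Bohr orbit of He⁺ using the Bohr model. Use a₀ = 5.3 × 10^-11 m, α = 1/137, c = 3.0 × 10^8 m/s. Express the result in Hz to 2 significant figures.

r = n²a₀/Z = 1.7 × 10^-9 m, v = Zαc/n = 5.5 × 10^5 m/s
f = v/(2πr) = 5.1 × 10^13 Hz

5.1 × 10^13 Hz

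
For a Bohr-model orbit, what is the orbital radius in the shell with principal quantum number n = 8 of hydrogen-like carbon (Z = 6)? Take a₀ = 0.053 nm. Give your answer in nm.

r_n = n²a₀/Z = 8² × 0.053 / 6
    = 64 × 0.053 / 6 = 0.57 nm

0.57 nm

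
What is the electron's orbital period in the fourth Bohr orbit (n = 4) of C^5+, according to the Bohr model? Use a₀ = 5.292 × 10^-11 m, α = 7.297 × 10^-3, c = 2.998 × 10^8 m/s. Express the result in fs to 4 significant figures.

0.2702 fs

r = n²a₀/Z = 4²·5.292 × 10^-11/6 = 1.411 × 10^-10 m
v = Zαc/n = 6·0.007297·2.998 × 10^8/4 = 3.281 × 10^6 m/s
T = 2πr/v = 2.702 × 10^-16 s = 0.2702 fs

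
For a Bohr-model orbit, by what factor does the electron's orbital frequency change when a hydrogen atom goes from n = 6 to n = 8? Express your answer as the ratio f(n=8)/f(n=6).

f ∝ Z^2 · n^-3; with Z fixed, f ∝ n^-3.
f(n=8)/f(n=6) = (8/6)^-3 = 27/64

27/64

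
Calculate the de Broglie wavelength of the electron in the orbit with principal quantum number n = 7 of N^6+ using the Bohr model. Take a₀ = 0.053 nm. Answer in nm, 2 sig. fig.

The Bohr quantisation condition is nλ = 2πr_n.
r_n = n²a₀/Z = 0.37 nm
λ = 2πr_n/n = 2π·0.37/7 = 0.33 nm

0.33 nm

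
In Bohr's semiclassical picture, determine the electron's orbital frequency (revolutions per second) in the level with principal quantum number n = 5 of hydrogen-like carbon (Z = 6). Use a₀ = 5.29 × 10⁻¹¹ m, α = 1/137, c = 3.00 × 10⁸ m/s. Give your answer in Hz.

r = n²a₀/Z = 2.20 × 10⁻¹⁰ m, v = Zαc/n = 2.63 × 10⁶ m/s
f = v/(2πr) = 1.90 × 10¹⁵ Hz

1.90 × 10¹⁵ Hz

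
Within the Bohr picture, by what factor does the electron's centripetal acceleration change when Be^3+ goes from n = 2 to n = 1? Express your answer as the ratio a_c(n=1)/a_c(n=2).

16

a_c ∝ Z^3 · n^-4; with Z fixed, a_c ∝ n^-4.
a_c(n=1)/a_c(n=2) = (1/2)^-4 = 16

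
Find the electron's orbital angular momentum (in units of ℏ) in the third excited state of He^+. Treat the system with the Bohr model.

4

L_n = nℏ, so L/ℏ = n = 4.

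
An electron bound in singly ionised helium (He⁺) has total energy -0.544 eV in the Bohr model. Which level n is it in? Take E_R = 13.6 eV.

E_n = −E_R Z²/n² ⇒ n² = E_R Z²/(−E_n) = 13.6 × 2² / 0.544 ≈ 100.00
n = 10

10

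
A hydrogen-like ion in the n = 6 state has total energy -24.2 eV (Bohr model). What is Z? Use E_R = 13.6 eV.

8

E_n = −E_R Z²/n² ⇒ Z² = −E_n n²/E_R = 24.2 × 6² / 13.6 ≈ 64.06
Z = 8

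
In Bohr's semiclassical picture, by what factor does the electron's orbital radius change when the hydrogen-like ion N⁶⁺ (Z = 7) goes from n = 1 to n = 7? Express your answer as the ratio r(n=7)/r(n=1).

r ∝ Z^-1 · n^2; with Z fixed, r ∝ n^2.
r(n=7)/r(n=1) = (7/1)^2 = 49

49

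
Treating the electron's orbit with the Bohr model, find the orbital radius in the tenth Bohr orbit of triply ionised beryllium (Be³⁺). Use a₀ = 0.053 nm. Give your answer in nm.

r_n = n²a₀/Z = 10² × 0.053 / 4
    = 100 × 0.053 / 4 = 1.3 nm

1.3 nm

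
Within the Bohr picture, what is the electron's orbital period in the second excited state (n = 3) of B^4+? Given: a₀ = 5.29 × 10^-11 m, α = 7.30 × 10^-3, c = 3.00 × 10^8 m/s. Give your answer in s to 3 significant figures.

1.64 × 10^-16 s

r = n²a₀/Z = 3²·5.29 × 10^-11/5 = 9.52 × 10^-11 m
v = Zαc/n = 5·0.00730·3.00 × 10^8/3 = 3.65 × 10^6 m/s
T = 2πr/v = 1.64 × 10^-16 s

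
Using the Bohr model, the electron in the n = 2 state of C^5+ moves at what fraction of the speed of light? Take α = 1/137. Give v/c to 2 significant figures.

0.022

v_n = Zαc/n, so v/c = Zα/n = 6 × 0.0073 / 2 = 0.022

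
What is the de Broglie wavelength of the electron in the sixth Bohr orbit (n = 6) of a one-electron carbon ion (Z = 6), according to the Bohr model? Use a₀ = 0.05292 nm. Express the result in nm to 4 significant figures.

0.3325 nm

The Bohr quantisation condition is nλ = 2πr_n.
r_n = n²a₀/Z = 0.3175 nm
λ = 2πr_n/n = 2π·0.3175/6 = 0.3325 nm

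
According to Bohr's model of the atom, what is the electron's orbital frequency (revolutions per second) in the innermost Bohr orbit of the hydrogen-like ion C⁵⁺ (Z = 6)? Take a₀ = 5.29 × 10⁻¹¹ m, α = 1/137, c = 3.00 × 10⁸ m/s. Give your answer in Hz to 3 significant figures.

r = n²a₀/Z = 8.82 × 10⁻¹² m, v = Zαc/n = 1.31 × 10⁷ m/s
f = v/(2πr) = 2.37 × 10¹⁷ Hz

2.37 × 10¹⁷ Hz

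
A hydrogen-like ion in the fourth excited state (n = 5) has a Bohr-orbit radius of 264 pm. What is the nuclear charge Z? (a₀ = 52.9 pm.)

5

r_n = n²a₀/Z ⇒ Z = n²a₀/r = 5² × 52.9 / 264 ≈ 5.01
Z = 5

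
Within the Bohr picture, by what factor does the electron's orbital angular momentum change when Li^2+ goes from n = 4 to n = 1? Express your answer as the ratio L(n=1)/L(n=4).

L = nℏ depends only on n, so L ∝ n.
L(n=1)/L(n=4) = (1/4)^1 = 1/4

1/4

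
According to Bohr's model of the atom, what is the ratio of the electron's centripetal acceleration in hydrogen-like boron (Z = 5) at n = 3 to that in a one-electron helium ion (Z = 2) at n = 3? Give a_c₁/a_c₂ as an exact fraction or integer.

125/8

a_c ∝ Z^3 · n^-4
a_c₁/a_c₂ = (5/2)^3 · (3/3)^-4 = 125/8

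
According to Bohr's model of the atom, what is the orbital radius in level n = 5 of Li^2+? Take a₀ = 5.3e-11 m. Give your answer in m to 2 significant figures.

r_n = n²a₀/Z = 5² × 5.3e-11 / 3
    = 25 × 5.3e-11 / 3 = 4.4e-10 m

4.4e-10 m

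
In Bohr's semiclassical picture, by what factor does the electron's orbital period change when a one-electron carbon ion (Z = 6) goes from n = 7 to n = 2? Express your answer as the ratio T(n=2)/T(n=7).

T ∝ Z^-2 · n^3; with Z fixed, T ∝ n^3.
T(n=2)/T(n=7) = (2/7)^3 = 8/343

8/343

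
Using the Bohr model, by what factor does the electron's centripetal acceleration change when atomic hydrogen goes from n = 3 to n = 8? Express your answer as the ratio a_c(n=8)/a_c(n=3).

81/4096

a_c ∝ Z^3 · n^-4; with Z fixed, a_c ∝ n^-4.
a_c(n=8)/a_c(n=3) = (8/3)^-4 = 81/4096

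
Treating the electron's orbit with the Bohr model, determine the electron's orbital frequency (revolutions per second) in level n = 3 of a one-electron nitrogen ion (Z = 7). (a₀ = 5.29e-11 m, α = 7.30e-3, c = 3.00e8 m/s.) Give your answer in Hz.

r = n²a₀/Z = 6.80e-11 m, v = Zαc/n = 5.11e6 m/s
f = v/(2πr) = 1.20e16 Hz

1.20e16 Hz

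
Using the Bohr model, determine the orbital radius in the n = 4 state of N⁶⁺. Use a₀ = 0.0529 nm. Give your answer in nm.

r_n = n²a₀/Z = 4² × 0.0529 / 7
    = 16 × 0.0529 / 7 = 0.121 nm

0.121 nm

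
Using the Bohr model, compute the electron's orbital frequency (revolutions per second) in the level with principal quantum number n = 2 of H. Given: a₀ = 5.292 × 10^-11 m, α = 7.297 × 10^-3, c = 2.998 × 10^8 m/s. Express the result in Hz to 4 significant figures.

8.224 × 10^14 Hz

r = n²a₀/Z = 2.117 × 10^-10 m, v = Zαc/n = 1.094 × 10^6 m/s
f = v/(2πr) = 8.224 × 10^14 Hz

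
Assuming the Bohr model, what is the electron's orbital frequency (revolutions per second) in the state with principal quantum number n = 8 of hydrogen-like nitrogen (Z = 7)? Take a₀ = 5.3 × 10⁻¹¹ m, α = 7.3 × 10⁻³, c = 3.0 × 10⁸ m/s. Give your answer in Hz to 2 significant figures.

r = n²a₀/Z = 4.8 × 10⁻¹⁰ m, v = Zαc/n = 1.9 × 10⁶ m/s
f = v/(2πr) = 6.3 × 10¹⁴ Hz

6.3 × 10¹⁴ Hz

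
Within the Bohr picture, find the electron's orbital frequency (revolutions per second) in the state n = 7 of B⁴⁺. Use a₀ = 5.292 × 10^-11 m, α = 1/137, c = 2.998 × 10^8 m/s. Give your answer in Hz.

r = n²a₀/Z = 5.186 × 10^-10 m, v = Zαc/n = 1.563 × 10^6 m/s
f = v/(2πr) = 4.797 × 10^14 Hz

4.797 × 10^14 Hz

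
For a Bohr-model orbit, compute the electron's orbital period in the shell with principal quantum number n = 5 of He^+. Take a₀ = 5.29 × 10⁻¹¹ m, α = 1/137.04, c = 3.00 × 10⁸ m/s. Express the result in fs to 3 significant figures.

4.74 fs

r = n²a₀/Z = 5²·5.29 × 10⁻¹¹/2 = 6.61 × 10⁻¹⁰ m
v = Zαc/n = 2·0.00730·3.00 × 10⁸/5 = 8.76 × 10⁵ m/s
T = 2πr/v = 4.74 × 10⁻¹⁵ s = 4.74 fs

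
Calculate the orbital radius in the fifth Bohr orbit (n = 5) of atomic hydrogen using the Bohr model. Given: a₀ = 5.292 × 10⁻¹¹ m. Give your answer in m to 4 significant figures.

r_n = n²a₀/Z = 5² × 5.292 × 10⁻¹¹ / 1
    = 25 × 5.292 × 10⁻¹¹ / 1 = 1.323 × 10⁻⁹ m

1.323 × 10⁻⁹ m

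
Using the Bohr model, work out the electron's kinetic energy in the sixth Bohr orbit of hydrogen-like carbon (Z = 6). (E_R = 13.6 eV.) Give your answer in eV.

For a Coulomb orbit the virial theorem gives K = −E_n.
E_n = −E_R·Z²/n², so K = E_R·Z²/n² = 13.6 × 6²/6² = 13.6 eV

13.6 eV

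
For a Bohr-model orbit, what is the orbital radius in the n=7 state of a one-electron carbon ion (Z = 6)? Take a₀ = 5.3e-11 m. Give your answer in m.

r_n = n²a₀/Z = 7² × 5.3e-11 / 6
    = 49 × 5.3e-11 / 6 = 4.3e-10 m

4.3e-10 m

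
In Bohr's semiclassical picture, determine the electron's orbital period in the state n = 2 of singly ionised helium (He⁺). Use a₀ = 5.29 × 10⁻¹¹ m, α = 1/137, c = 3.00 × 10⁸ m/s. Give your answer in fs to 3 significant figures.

r = n²a₀/Z = 2²·5.29 × 10⁻¹¹/2 = 1.06 × 10⁻¹⁰ m
v = Zαc/n = 2·0.00730·3.00 × 10⁸/2 = 2.19 × 10⁶ m/s
T = 2πr/v = 3.04 × 10⁻¹⁶ s = 0.304 fs

0.304 fs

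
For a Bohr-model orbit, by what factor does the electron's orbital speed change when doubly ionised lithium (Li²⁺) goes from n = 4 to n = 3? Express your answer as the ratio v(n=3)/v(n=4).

v ∝ Z^1 · n^-1; with Z fixed, v ∝ n^-1.
v(n=3)/v(n=4) = (3/4)^-1 = 4/3

4/3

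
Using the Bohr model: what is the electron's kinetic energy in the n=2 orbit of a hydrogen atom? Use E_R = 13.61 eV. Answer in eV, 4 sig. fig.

3.402 eV

For a Coulomb orbit the virial theorem gives K = −E_n.
E_n = −E_R·Z²/n², so K = E_R·Z²/n² = 13.61 × 1²/2² = 3.402 eV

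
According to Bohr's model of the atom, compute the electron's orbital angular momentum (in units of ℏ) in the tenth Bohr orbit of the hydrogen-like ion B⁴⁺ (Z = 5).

10

L_n = nℏ, so L/ℏ = n = 10.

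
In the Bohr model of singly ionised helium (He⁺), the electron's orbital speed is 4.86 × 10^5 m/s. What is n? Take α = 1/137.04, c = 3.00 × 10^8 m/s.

v_n = Zαc/n ⇒ n = Zαc/v = 2 × 0.00730 × 3.00 × 10^8 / 4.86 × 10^5 ≈ 9.01
n = 9

9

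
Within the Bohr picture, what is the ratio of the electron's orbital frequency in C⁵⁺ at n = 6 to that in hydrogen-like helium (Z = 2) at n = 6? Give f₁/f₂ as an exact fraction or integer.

f ∝ Z^2 · n^-3
f₁/f₂ = (6/2)^2 · (6/6)^-3 = 9

9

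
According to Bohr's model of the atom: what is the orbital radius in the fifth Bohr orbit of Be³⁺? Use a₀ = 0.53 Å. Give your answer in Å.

r_n = n²a₀/Z = 5² × 0.53 / 4
    = 25 × 0.53 / 4 = 3.3 Å

3.3 Å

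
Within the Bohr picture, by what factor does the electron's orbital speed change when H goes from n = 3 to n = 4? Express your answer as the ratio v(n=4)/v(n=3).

3/4

v ∝ Z^1 · n^-1; with Z fixed, v ∝ n^-1.
v(n=4)/v(n=3) = (4/3)^-1 = 3/4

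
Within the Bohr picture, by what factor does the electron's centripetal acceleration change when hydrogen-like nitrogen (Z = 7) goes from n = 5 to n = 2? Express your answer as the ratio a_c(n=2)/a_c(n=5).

625/16

a_c ∝ Z^3 · n^-4; with Z fixed, a_c ∝ n^-4.
a_c(n=2)/a_c(n=5) = (2/5)^-4 = 625/16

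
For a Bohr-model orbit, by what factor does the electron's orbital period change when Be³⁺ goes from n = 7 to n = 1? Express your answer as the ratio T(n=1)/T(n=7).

1/343

T ∝ Z^-2 · n^3; with Z fixed, T ∝ n^3.
T(n=1)/T(n=7) = (1/7)^3 = 1/343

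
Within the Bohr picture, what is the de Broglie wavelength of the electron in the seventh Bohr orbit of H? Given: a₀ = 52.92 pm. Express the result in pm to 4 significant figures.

2328 pm

The Bohr quantisation condition is nλ = 2πr_n.
r_n = n²a₀/Z = 2593 pm
λ = 2πr_n/n = 2π·2593/7 = 2328 pm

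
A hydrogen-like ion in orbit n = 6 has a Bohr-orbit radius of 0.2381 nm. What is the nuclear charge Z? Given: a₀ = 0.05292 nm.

r_n = n²a₀/Z ⇒ Z = n²a₀/r = 6² × 0.05292 / 0.2381 ≈ 8.00
Z = 8

8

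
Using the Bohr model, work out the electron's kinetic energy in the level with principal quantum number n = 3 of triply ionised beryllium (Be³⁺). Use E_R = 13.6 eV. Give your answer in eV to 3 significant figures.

24.2 eV

For a Coulomb orbit the virial theorem gives K = −E_n.
E_n = −E_R·Z²/n², so K = E_R·Z²/n² = 13.6 × 4²/3² = 24.2 eV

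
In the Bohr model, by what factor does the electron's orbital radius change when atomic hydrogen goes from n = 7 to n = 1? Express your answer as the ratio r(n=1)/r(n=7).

r ∝ Z^-1 · n^2; with Z fixed, r ∝ n^2.
r(n=1)/r(n=7) = (1/7)^2 = 1/49

1/49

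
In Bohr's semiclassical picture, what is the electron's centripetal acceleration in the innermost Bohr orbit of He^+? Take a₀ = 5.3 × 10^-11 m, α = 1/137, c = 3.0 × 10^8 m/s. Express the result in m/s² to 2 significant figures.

7.2 × 10^23 m/s²

r = n²a₀/Z = 2.6 × 10^-11 m, v = Zαc/n = 4.4 × 10^6 m/s
a = v²/r = (4.4 × 10^6)² / 2.6 × 10^-11 = 7.2 × 10^23 m/s²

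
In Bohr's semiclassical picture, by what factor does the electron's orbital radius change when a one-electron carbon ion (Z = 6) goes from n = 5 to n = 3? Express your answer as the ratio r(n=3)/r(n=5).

9/25

r ∝ Z^-1 · n^2; with Z fixed, r ∝ n^2.
r(n=3)/r(n=5) = (3/5)^2 = 9/25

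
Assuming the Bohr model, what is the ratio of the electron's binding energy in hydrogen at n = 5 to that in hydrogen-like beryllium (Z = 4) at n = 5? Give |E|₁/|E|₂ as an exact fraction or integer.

|E| ∝ Z^2 · n^-2
|E|₁/|E|₂ = (1/4)^2 · (5/5)^-2 = 1/16

1/16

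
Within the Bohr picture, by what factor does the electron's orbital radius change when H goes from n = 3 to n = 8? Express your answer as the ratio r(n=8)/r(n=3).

64/9

r ∝ Z^-1 · n^2; with Z fixed, r ∝ n^2.
r(n=8)/r(n=3) = (8/3)^2 = 64/9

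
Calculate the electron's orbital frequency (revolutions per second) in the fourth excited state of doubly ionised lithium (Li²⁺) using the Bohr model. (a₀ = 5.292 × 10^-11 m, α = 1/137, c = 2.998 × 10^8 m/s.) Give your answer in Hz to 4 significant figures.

4.739 × 10^14 Hz

r = n²a₀/Z = 4.410 × 10^-10 m, v = Zαc/n = 1.313 × 10^6 m/s
f = v/(2πr) = 4.739 × 10^14 Hz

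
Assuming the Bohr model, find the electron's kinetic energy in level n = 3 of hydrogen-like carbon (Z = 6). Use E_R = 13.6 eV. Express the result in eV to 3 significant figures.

For a Coulomb orbit the virial theorem gives K = −E_n.
E_n = −E_R·Z²/n², so K = E_R·Z²/n² = 13.6 × 6²/3² = 54.4 eV

54.4 eV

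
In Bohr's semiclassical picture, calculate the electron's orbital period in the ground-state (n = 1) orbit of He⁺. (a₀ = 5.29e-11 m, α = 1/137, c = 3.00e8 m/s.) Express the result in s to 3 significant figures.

r = n²a₀/Z = 1²·5.29e-11/2 = 2.65e-11 m
v = Zαc/n = 2·0.00730·3.00e8/1 = 4.38e6 m/s
T = 2πr/v = 3.79e-17 s

3.79e-17 s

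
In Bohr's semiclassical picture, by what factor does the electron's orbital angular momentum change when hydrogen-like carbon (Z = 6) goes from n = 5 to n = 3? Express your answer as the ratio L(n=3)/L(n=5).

L = nℏ depends only on n, so L ∝ n.
L(n=3)/L(n=5) = (3/5)^1 = 3/5

3/5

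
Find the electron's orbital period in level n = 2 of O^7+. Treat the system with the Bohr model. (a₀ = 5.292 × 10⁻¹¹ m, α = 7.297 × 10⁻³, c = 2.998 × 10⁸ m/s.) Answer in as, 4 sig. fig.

19.00 as

r = n²a₀/Z = 2²·5.292 × 10⁻¹¹/8 = 2.646 × 10⁻¹¹ m
v = Zαc/n = 8·0.007297·2.998 × 10⁸/2 = 8.751 × 10⁶ m/s
T = 2πr/v = 1.900 × 10⁻¹⁷ s = 19.00 as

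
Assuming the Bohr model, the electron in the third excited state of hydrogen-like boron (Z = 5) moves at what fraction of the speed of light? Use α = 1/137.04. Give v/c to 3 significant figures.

v_n = Zαc/n, so v/c = Zα/n = 5 × 0.00730 / 4 = 0.00912

0.00912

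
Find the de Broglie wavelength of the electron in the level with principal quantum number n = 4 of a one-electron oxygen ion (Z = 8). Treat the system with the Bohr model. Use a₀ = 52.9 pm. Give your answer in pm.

The Bohr quantisation condition is nλ = 2πr_n.
r_n = n²a₀/Z = 106 pm
λ = 2πr_n/n = 2π·106/4 = 166 pm

166 pm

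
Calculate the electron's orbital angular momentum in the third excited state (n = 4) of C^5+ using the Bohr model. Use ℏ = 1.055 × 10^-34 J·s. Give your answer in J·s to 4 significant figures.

L_n = nℏ = 4 × 1.055 × 10^-34 = 4.220 × 10^-34 J·s

4.220 × 10^-34 J·s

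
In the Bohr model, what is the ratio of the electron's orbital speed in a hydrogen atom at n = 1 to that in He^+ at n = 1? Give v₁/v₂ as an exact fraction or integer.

1/2

v ∝ Z^1 · n^-1
v₁/v₂ = (1/2)^1 · (1/1)^-1 = 1/2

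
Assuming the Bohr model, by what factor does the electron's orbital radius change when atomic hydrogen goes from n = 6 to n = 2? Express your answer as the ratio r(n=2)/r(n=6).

r ∝ Z^-1 · n^2; with Z fixed, r ∝ n^2.
r(n=2)/r(n=6) = (2/6)^2 = 1/9

1/9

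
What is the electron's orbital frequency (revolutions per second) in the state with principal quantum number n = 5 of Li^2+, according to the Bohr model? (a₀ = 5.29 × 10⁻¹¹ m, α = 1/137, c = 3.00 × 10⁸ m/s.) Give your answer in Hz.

r = n²a₀/Z = 4.41 × 10⁻¹⁰ m, v = Zαc/n = 1.31 × 10⁶ m/s
f = v/(2πr) = 4.74 × 10¹⁴ Hz

4.74 × 10¹⁴ Hz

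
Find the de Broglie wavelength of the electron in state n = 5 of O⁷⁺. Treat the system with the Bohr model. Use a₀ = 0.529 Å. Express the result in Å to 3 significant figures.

2.08 Å

The Bohr quantisation condition is nλ = 2πr_n.
r_n = n²a₀/Z = 1.65 Å
λ = 2πr_n/n = 2π·1.65/5 = 2.08 Å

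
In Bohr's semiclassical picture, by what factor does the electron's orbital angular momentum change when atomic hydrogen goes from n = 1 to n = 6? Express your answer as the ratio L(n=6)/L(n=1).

L = nℏ depends only on n, so L ∝ n.
L(n=6)/L(n=1) = (6/1)^1 = 6

6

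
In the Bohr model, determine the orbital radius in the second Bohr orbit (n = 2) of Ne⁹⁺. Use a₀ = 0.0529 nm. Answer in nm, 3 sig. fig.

0.0212 nm

r_n = n²a₀/Z = 2² × 0.0529 / 10
    = 4 × 0.0529 / 10 = 0.0212 nm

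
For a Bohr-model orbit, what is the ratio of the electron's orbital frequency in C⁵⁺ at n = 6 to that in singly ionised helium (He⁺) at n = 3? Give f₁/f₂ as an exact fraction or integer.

f ∝ Z^2 · n^-3
f₁/f₂ = (6/2)^2 · (6/3)^-3 = 9/8

9/8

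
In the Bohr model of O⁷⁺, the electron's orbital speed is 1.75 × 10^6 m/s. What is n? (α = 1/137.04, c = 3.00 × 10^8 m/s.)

10

v_n = Zαc/n ⇒ n = Zαc/v = 8 × 0.00730 × 3.00 × 10^8 / 1.75 × 10^6 ≈ 10.01
n = 10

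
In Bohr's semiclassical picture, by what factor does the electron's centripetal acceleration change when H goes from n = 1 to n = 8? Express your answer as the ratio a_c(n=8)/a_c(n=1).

1/4096

a_c ∝ Z^3 · n^-4; with Z fixed, a_c ∝ n^-4.
a_c(n=8)/a_c(n=1) = (8/1)^-4 = 1/4096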